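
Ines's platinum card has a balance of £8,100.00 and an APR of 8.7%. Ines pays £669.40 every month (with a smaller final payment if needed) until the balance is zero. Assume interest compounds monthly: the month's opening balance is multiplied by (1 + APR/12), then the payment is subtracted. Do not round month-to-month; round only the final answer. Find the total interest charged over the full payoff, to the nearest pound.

£409

Monthly rate r = 8.7%/12 = 0.725% = 0.00725.
Payoff takes n = ⌈−ln(1 − rB₀/P)/ln(1+r)⌉ = ⌈12.710⌉ = 13 payments; the last is £475.94.
Total paid = 12·£669.40 + £475.94 = £8,508.74.
Total interest = total paid − principal = £8,508.74 − £8,100.00 = £408.74.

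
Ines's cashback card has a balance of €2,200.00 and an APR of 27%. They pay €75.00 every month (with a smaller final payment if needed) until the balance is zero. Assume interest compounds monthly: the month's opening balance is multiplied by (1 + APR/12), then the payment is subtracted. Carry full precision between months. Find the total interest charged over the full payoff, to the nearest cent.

Monthly rate r = 27%/12 = 2.25% = 0.0225.
Payoff takes n = ⌈−ln(1 − rB₀/P)/ln(1+r)⌉ = ⌈48.485⌉ = 49 payments; the last is €36.55.
Total paid = 48·€75.00 + €36.55 = €3,636.55.
Total interest = total paid − principal = €3,636.55 − €2,200.00 = €1,436.55.

€1,436.55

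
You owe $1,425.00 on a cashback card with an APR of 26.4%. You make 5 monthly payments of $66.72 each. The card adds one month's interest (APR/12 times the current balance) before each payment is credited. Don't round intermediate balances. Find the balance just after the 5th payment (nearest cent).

Monthly rate r = 26.4%/12 = 2.2% = 0.022.
Each month: B ← B·(1+r) − $66.72.
Month 1: interest $31.35; balance after payment $1,389.63.
Month 2: interest $30.57; balance after payment $1,353.48.
Month 3: interest $29.78; balance after payment $1,316.54.
Month 4: interest $28.96; balance after payment $1,278.78.
Month 5: interest $28.13; balance after payment $1,240.20.

$1,240.20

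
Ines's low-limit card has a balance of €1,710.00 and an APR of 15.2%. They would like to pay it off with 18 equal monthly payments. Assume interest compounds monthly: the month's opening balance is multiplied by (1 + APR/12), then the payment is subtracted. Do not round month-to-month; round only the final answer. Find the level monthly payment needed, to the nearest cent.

€106.84

Monthly rate r = 15.2%/12 = 1.26667% = 0.0126667.
Level-payment amortization: P = B₀·r / (1 − (1+r)^(−n)) = 1710.00·0.0126667 / (1 − 1.01267^(−18)).
Denominator 1 − (1+r)^(−18) = 0.202734937.
P = 21.66 / 0.202734937 ≈ 106.84.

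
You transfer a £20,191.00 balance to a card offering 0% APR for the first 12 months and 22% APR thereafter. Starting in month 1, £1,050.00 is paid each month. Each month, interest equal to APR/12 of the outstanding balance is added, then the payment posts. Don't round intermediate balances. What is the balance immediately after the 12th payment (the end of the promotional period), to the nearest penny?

£7,591.00

Promo months 1–12 at r₀ = 0%/12 = 0; months 13+ at r₁ = 22%/12 = 0.0183333.
After month 12 (no interest yet): B = £20,191.00 − 12·£1,050.00 = £7,591.00.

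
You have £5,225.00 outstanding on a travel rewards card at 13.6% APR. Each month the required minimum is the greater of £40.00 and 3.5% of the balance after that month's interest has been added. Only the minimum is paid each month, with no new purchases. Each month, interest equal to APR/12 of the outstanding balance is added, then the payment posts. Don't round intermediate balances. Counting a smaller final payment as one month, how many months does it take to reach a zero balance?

Monthly rate r = 13.6%/12 = 1.13333% = 0.0113333.
While 3.5% of the post-interest balance exceeds £40.00, each month B ← (B·(1+r))·(1 − 0.035), i.e. B shrinks by the factor (1+r)·0.965 = 0.97594.
This holds for months 1–63. Entering month 64 the balance is £1,126.29; 3.5% of the post-interest balance is now below £40.00, so the flat £40.00 minimum applies from here.
From month 64 a fixed £40.00 at rate r clears £1,126.29 in 35 more payments. Total: 63 + 35 = 98 months.

98 months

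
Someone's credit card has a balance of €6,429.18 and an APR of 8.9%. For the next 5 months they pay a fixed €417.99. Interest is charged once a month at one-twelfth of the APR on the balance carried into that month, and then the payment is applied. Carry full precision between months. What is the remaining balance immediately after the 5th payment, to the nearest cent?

€4,549.98

Monthly rate r = 8.9%/12 = 0.741667% = 0.00741667.
Each month: B ← B·(1+r) − €417.99.
Month 1: interest €47.68; balance after payment €6,058.87.
Month 2: interest €44.94; balance after payment €5,685.82.
Month 3: interest €42.17; balance after payment €5,310.00.
Month 4: interest €39.38; balance after payment €4,931.39.
Month 5: interest €36.57; balance after payment €4,549.98.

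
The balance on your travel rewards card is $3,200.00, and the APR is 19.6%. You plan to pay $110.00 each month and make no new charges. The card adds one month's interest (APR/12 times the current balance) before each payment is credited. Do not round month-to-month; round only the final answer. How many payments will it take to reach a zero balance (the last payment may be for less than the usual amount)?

Monthly rate r = 19.6%/12 = 1.63333% = 0.0163333.
Recurrence: B ← B·(1+r) − $110.00.
Month 1: interest $52.27; balance after payment $3,142.27.
Month 2: interest $51.32; balance after payment $3,083.59.
Closed form: n = −ln(1 − rB₀/P)/ln(1+r) = −ln(0.52485)/ln(1.01633) ≈ 39.790, so the balance reaches zero during payment 40.

40 months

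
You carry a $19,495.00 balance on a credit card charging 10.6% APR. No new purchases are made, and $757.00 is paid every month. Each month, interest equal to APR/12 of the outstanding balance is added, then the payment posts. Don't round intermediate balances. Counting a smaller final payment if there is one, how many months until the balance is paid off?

Monthly rate r = 10.6%/12 = 0.883333% = 0.00883333.
Recurrence: B ← B·(1+r) − $757.00.
Month 1: interest $172.21; balance after payment $18,910.21.
Month 2: interest $167.04; balance after payment $18,320.25.
Closed form: n = −ln(1 − rB₀/P)/ln(1+r) = −ln(0.77252)/ln(1.00883) ≈ 29.348, so the balance reaches zero during payment 30.

30 months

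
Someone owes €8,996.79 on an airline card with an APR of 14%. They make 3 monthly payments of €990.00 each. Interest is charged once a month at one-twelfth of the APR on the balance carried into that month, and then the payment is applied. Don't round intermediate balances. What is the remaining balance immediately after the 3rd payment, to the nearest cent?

€6,310.58

Monthly rate r = 14%/12 = 1.16667% = 0.0116667.
Each month: B ← B·(1+r) − €990.00.
Month 1: interest €104.96; balance after payment €8,111.75.
Month 2: interest €94.64; balance after payment €7,216.39.
Month 3: interest €84.19; balance after payment €6,310.58.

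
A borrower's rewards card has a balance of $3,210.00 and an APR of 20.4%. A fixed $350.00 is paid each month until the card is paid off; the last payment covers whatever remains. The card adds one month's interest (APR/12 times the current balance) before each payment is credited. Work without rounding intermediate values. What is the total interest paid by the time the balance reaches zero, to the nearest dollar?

$309

Monthly rate r = 20.4%/12 = 1.7% = 0.017.
Payoff takes n = ⌈−ln(1 − rB₀/P)/ln(1+r)⌉ = ⌈10.055⌉ = 11 payments; the last is $19.46.
Total paid = 10·$350.00 + $19.46 = $3,519.46.
Total interest = total paid − principal = $3,519.46 − $3,210.00 = $309.46.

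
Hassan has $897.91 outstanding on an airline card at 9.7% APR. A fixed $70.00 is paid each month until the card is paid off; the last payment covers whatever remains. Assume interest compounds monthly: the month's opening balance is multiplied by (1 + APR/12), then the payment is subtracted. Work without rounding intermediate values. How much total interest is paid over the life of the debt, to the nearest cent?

$53.94

Monthly rate r = 9.7%/12 = 0.808333% = 0.00808333.
Payoff takes n = ⌈−ln(1 − rB₀/P)/ln(1+r)⌉ = ⌈13.597⌉ = 14 payments; the last is $41.85.
Total paid = 13·$70.00 + $41.85 = $951.85.
Total interest = total paid − principal = $951.85 − $897.91 = $53.94.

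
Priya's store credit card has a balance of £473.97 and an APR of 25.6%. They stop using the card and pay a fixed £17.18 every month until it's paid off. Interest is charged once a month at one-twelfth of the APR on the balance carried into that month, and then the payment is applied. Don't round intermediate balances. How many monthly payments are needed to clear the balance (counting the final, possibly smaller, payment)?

43 payments

Monthly rate r = 25.6%/12 = 2.13333% = 0.0213333.
Recurrence: B ← B·(1+r) − £17.18.
Month 1: interest £10.11; balance after payment £466.90.
Month 2: interest £9.96; balance after payment £459.68.
Closed form: n = −ln(1 − rB₀/P)/ln(1+r) = −ln(0.41145)/ln(1.02133) ≈ 42.071, so the balance reaches zero during payment 43.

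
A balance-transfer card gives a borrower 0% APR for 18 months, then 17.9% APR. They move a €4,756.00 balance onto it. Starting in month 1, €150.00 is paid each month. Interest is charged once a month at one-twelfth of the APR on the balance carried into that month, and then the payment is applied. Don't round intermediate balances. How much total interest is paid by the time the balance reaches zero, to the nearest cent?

Promo months 1–18 at r₀ = 0%/12 = 0; months 19+ at r₁ = 17.9%/12 = 0.0149167.
After month 18 (no interest yet): B = €4,756.00 − 18·€150.00 = €2,056.00.
Then at r₁ with €150.00/mo: n₂ = −ln(1 − r₁·B/P)/ln(1+r₁) ≈ 15.45 → 16 more payments.
Total paid = 33·€150.00 + €67.48 = €5,017.48; interest = €5,017.48 − €4,756.00 = €261.48.

€261.48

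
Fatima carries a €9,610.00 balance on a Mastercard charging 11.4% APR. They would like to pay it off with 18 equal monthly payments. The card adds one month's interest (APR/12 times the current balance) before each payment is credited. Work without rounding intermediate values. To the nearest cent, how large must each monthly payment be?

€583.36

Monthly rate r = 11.4%/12 = 0.95% = 0.0095.
Level-payment amortization: P = B₀·r / (1 − (1+r)^(−n)) = 9610.00·0.0095 / (1 − 1.0095^(−18)).
Denominator 1 − (1+r)^(−18) = 0.156497875.
P = 91.295 / 0.156497875 ≈ 583.36.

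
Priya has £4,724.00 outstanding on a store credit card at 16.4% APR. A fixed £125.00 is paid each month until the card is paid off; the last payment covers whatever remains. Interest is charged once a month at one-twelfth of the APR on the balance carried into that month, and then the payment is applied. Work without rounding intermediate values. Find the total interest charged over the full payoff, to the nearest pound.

Monthly rate r = 16.4%/12 = 1.36667% = 0.0136667.
Payoff takes n = ⌈−ln(1 − rB₀/P)/ln(1+r)⌉ = ⌈53.535⌉ = 54 payments; the last is £67.03.
Total paid = 53·£125.00 + £67.03 = £6,692.03.
Total interest = total paid − principal = £6,692.03 − £4,724.00 = £1,968.03.

£1,968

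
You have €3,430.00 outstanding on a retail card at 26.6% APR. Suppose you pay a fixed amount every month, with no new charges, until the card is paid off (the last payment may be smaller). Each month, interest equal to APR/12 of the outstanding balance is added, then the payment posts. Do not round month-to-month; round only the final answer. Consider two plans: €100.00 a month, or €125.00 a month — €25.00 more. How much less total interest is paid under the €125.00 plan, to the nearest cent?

Monthly rate r = 26.6%/12 = 2.21667% = 0.0221667.
At €100.00/mo: n = ⌈−ln(1 − rB₀/P)/ln(1+r)⌉ = 66 payments (last €15.38); total interest = total paid − €3,430.00 = €3,085.38.
At €125.00/mo: 43 payments (last €93.24); total interest €1,913.24.
Interest saved = €3,085.38 − €1,913.24 = €1,172.14.

€1,172.14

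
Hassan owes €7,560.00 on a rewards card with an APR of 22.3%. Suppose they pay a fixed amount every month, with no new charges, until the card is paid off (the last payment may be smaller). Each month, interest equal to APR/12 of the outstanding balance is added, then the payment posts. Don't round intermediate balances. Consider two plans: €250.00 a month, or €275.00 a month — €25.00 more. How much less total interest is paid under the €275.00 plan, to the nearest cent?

€526.78

Monthly rate r = 22.3%/12 = 1.85833% = 0.0185833.
At €250.00/mo: n = ⌈−ln(1 − rB₀/P)/ln(1+r)⌉ = 45 payments (last €207.83); total interest = total paid − €7,560.00 = €3,647.83.
At €275.00/mo: 39 payments (last €231.05); total interest €3,121.05.
Interest saved = €3,647.83 − €3,121.05 = €526.78.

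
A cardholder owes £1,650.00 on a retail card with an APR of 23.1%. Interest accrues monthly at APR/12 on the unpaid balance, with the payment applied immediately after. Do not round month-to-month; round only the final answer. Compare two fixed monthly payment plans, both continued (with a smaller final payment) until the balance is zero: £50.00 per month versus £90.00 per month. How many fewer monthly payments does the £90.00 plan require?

30 fewer payments

Monthly rate r = 23.1%/12 = 1.925% = 0.01925.
At £50.00/mo: n = ⌈−ln(1 − rB₀/P)/ln(1+r)⌉ = 53 payments (last £44.77); total interest = total paid − £1,650.00 = £994.77.
At £90.00/mo: 23 payments (last £74.72); total interest £404.72.
Payments saved = 53 − 23 = 30.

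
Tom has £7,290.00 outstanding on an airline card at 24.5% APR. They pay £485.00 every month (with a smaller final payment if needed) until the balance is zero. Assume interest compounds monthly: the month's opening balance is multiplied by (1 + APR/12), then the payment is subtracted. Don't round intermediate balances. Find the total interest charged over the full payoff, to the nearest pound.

Monthly rate r = 24.5%/12 = 2.04167% = 0.0204167.
Payoff takes n = ⌈−ln(1 − rB₀/P)/ln(1+r)⌉ = ⌈18.136⌉ = 19 payments; the last is £66.70.
Total paid = 18·£485.00 + £66.70 = £8,796.70.
Total interest = total paid − principal = £8,796.70 − £7,290.00 = £1,506.70.

£1,507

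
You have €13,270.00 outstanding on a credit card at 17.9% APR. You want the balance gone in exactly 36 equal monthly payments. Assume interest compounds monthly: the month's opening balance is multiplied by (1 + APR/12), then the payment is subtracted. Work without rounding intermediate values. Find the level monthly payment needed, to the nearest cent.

Monthly rate r = 17.9%/12 = 1.49167% = 0.0149167.
Level-payment amortization: P = B₀·r / (1 − (1+r)^(−n)) = 13270.00·0.0149167 / (1 − 1.01492^(−36)).
Denominator 1 − (1+r)^(−36) = 0.413178306.
P = 197.944 / 0.413178306 ≈ 479.08.

€479.08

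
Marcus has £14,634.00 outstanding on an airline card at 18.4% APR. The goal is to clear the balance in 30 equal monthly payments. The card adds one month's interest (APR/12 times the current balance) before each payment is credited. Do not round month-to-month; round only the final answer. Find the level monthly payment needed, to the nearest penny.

Monthly rate r = 18.4%/12 = 1.53333% = 0.0153333.
Level-payment amortization: P = B₀·r / (1 − (1+r)^(−n)) = 14634.00·0.0153333 / (1 − 1.01533^(−30)).
Denominator 1 − (1+r)^(−30) = 0.366508676.
P = 224.388 / 0.366508676 ≈ 612.23.

£612.23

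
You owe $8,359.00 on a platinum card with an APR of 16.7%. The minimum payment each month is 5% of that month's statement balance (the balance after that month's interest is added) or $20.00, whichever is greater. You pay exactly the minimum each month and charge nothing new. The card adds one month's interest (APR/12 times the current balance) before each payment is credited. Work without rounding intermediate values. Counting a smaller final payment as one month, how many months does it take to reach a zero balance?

105 months

Monthly rate r = 16.7%/12 = 1.39167% = 0.0139167.
While 5% of the post-interest balance exceeds $20.00, each month B ← (B·(1+r))·(1 − 0.05), i.e. B shrinks by the factor (1+r)·0.95 = 0.96322.
This holds for months 1–82. Entering month 83 the balance is $386.97; 5% of the post-interest balance is now below $20.00, so the flat $20.00 minimum applies from here.
From month 83 a fixed $20.00 at rate r clears $386.97 in 23 more payments. Total: 82 + 23 = 105 months.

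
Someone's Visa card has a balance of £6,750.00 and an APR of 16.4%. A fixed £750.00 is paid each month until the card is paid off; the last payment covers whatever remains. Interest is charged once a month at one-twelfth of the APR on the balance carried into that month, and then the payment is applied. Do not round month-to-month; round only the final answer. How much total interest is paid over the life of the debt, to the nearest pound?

Monthly rate r = 16.4%/12 = 1.36667% = 0.0136667.
Payoff takes n = ⌈−ln(1 − rB₀/P)/ln(1+r)⌉ = ⌈9.669⌉ = 10 payments; the last is £502.88.
Total paid = 9·£750.00 + £502.88 = £7,252.88.
Total interest = total paid − principal = £7,252.88 − £6,750.00 = £502.88.

£503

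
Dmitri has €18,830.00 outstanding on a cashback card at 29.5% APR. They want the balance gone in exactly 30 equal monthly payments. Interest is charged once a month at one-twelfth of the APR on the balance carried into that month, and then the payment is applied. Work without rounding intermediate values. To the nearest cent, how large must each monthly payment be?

€894.66

Monthly rate r = 29.5%/12 = 2.45833% = 0.0245833.
Level-payment amortization: P = B₀·r / (1 − (1+r)^(−n)) = 18830.00·0.0245833 / (1 − 1.02458^(−30)).
Denominator 1 − (1+r)^(−30) = 0.517406588.
P = 462.904 / 0.517406588 ≈ 894.66.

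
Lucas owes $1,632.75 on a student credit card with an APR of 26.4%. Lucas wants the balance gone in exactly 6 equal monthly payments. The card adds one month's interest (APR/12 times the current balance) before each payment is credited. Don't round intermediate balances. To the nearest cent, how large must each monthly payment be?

Monthly rate r = 26.4%/12 = 2.2% = 0.022.
Level-payment amortization: P = B₀·r / (1 − (1+r)^(−n)) = 1632.75·0.022 / (1 − 1.022^(−6)).
Denominator 1 − (1+r)^(−6) = 0.12240402.
P = 35.9205 / 0.12240402 ≈ 293.46.

$293.46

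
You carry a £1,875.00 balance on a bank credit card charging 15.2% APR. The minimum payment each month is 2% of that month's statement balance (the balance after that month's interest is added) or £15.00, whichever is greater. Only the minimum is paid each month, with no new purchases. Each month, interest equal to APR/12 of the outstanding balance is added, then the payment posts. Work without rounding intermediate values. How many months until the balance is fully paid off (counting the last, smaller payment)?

Monthly rate r = 15.2%/12 = 1.26667% = 0.0126667.
While 2% of the post-interest balance exceeds £15.00, each month B ← (B·(1+r))·(1 − 0.02), i.e. B shrinks by the factor (1+r)·0.98 = 0.99241.
This holds for months 1–122. Entering month 123 the balance is £740.45; 2% of the post-interest balance is now below £15.00, so the flat £15.00 minimum applies from here.
From month 123 a fixed £15.00 at rate r clears £740.45 in 78 more payments. Total: 122 + 78 = 200 months.

200 months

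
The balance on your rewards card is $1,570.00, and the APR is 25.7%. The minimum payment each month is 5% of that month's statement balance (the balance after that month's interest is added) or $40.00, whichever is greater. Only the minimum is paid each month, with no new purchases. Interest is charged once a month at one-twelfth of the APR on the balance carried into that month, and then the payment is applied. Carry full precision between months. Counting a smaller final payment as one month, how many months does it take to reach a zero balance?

49 months

Monthly rate r = 25.7%/12 = 2.14167% = 0.0214167.
While 5% of the post-interest balance exceeds $40.00, each month B ← (B·(1+r))·(1 − 0.05), i.e. B shrinks by the factor (1+r)·0.95 = 0.97035.
This holds for months 1–24. Entering month 25 the balance is $762.32; 5% of the post-interest balance is now below $40.00, so the flat $40.00 minimum applies from here.
From month 25 a fixed $40.00 at rate r clears $762.32 in 25 more payments. Total: 24 + 25 = 49 months.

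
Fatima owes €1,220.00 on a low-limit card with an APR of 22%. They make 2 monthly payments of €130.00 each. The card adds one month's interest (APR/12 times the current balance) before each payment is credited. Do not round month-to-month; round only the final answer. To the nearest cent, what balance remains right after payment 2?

Monthly rate r = 22%/12 = 1.83333% = 0.0183333.
Each month: B ← B·(1+r) − €130.00.
Month 1: interest €22.37; balance after payment €1,112.37.
Month 2: interest €20.39; balance after payment €1,002.76.

€1,002.76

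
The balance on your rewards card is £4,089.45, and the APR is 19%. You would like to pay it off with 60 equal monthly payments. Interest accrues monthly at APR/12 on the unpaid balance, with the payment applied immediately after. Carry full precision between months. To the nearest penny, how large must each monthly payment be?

£106.08

Monthly rate r = 19%/12 = 1.58333% = 0.0158333.
Level-payment amortization: P = B₀·r / (1 − (1+r)^(−n)) = 4089.45·0.0158333 / (1 − 1.01583^(−60)).
Denominator 1 − (1+r)^(−60) = 0.610369967.
P = 64.7496 / 0.610369967 ≈ 106.08.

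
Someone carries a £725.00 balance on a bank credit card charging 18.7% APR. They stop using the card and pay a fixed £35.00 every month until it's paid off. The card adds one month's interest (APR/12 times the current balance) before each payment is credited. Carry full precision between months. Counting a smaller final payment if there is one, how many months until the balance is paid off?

26 payments

Monthly rate r = 18.7%/12 = 1.55833% = 0.0155833.
Recurrence: B ← B·(1+r) − £35.00.
Month 1: interest £11.30; balance after payment £701.30.
Month 2: interest £10.93; balance after payment £677.23.
Closed form: n = −ln(1 − rB₀/P)/ln(1+r) = −ln(0.6772)/ln(1.01558) ≈ 25.207, so the balance reaches zero during payment 26.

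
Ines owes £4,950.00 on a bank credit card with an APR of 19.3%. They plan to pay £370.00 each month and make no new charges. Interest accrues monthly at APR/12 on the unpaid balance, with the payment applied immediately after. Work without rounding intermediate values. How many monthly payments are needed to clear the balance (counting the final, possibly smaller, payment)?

Monthly rate r = 19.3%/12 = 1.60833% = 0.0160833.
Recurrence: B ← B·(1+r) − £370.00.
Month 1: interest £79.61; balance after payment £4,659.61.
Month 2: interest £74.94; balance after payment £4,364.55.
Closed form: n = −ln(1 − rB₀/P)/ln(1+r) = −ln(0.78483)/ln(1.01608) ≈ 15.185, so the balance reaches zero during payment 16.

16 months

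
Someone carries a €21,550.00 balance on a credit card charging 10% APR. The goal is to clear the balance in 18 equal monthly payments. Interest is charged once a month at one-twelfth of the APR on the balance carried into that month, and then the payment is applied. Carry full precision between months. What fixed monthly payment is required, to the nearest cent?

Monthly rate r = 10%/12 = 0.833333% = 0.00833333.
Level-payment amortization: P = B₀·r / (1 − (1+r)^(−n)) = 21550.00·0.00833333 / (1 − 1.00833^(−18)).
Denominator 1 − (1+r)^(−18) = 0.138756885.
P = 179.583 / 0.138756885 ≈ 1294.23.

€1,294.23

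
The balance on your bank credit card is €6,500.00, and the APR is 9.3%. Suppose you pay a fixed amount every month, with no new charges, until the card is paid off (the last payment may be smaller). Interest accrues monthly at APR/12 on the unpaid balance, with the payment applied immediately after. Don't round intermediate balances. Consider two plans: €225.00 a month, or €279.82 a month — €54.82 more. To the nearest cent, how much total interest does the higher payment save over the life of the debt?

Monthly rate r = 9.3%/12 = 0.775% = 0.00775.
At €225.00/mo: n = ⌈−ln(1 − rB₀/P)/ln(1+r)⌉ = 33 payments (last €187.10); total interest = total paid − €6,500.00 = €887.10.
At €279.82/mo: 26 payments (last €198.85); total interest €694.35.
Interest saved = €887.10 − €694.35 = €192.75.

€192.75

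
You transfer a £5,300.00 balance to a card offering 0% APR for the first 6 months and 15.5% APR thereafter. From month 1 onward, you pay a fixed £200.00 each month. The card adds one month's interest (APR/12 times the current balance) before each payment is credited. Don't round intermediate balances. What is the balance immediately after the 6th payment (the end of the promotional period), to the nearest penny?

£4,100.00

Promo months 1–6 at r₀ = 0%/12 = 0; months 7+ at r₁ = 15.5%/12 = 0.0129167.
After month 6 (no interest yet): B = £5,300.00 − 6·£200.00 = £4,100.00.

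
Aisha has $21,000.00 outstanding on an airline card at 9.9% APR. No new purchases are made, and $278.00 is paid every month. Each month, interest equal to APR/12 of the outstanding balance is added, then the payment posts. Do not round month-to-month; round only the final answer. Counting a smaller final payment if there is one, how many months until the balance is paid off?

119 payments

Monthly rate r = 9.9%/12 = 0.825% = 0.00825.
Recurrence: B ← B·(1+r) − $278.00.
Month 1: interest $173.25; balance after payment $20,895.25.
Month 2: interest $172.39; balance after payment $20,789.64.
Closed form: n = −ln(1 − rB₀/P)/ln(1+r) = −ln(0.3768)/ln(1.00825) ≈ 118.796, so the balance reaches zero during payment 119.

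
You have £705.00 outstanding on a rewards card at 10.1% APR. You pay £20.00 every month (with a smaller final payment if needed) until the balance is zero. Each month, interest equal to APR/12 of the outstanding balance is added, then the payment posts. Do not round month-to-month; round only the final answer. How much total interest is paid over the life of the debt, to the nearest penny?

£134.84

Monthly rate r = 10.1%/12 = 0.841667% = 0.00841667.
Payoff takes n = ⌈−ln(1 − rB₀/P)/ln(1+r)⌉ = ⌈41.992⌉ = 42 payments; the last is £19.84.
Total paid = 41·£20.00 + £19.84 = £839.84.
Total interest = total paid − principal = £839.84 − £705.00 = £134.84.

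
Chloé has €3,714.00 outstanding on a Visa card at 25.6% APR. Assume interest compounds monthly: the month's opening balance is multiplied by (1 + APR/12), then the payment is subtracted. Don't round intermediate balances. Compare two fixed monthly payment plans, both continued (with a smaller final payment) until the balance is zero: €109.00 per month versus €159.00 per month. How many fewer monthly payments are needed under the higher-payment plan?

29 fewer payments

Monthly rate r = 25.6%/12 = 2.13333% = 0.0213333.
At €109.00/mo: n = ⌈−ln(1 − rB₀/P)/ln(1+r)⌉ = 62 payments (last €53.30); total interest = total paid − €3,714.00 = €2,988.30.
At €159.00/mo: 33 payments (last €108.04); total interest €1,482.04.
Payments saved = 62 − 33 = 29.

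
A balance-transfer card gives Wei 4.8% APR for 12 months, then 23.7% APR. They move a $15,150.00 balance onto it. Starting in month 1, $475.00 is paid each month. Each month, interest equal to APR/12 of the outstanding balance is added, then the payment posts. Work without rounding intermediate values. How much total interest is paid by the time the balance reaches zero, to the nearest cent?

$3,720.15

Promo months 1–12 at r₀ = 4.8%/12 = 0.004; months 13+ at r₁ = 23.7%/12 = 0.01975.
After month 12: iterate B ← B·(1+r₀) − $475.00 for 12 months → $10,066.33.
Then at r₁ with $475.00/mo: n₂ = −ln(1 − r₁·B/P)/ln(1+r₁) ≈ 27.72 → 28 more payments.
Total paid = 39·$475.00 + $345.15 = $18,870.15; interest = $18,870.15 − $15,150.00 = $3,720.15.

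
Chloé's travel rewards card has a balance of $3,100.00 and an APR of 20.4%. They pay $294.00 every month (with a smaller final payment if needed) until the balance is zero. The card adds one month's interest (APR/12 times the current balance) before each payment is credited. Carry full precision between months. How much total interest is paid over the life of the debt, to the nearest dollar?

$346

Monthly rate r = 20.4%/12 = 1.7% = 0.017.
Payoff takes n = ⌈−ln(1 − rB₀/P)/ln(1+r)⌉ = ⌈11.718⌉ = 12 payments; the last is $211.72.
Total paid = 11·$294.00 + $211.72 = $3,445.72.
Total interest = total paid − principal = $3,445.72 − $3,100.00 = $345.72.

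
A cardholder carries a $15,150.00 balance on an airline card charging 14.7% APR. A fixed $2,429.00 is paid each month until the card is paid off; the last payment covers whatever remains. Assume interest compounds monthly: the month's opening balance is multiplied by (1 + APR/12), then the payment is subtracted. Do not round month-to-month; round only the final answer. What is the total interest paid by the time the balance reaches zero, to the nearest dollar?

$710

Monthly rate r = 14.7%/12 = 1.225% = 0.01225.
Payoff takes n = ⌈−ln(1 − rB₀/P)/ln(1+r)⌉ = ⌈6.528⌉ = 7 payments; the last is $1,286.07.
Total paid = 6·$2,429.00 + $1,286.07 = $15,860.07.
Total interest = total paid − principal = $15,860.07 − $15,150.00 = $710.07.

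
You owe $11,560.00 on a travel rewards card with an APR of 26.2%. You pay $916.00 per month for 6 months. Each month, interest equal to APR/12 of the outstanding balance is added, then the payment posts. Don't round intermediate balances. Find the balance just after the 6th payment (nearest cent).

Monthly rate r = 26.2%/12 = 2.18333% = 0.0218333.
Each month: B ← B·(1+r) − $916.00.
Month 1: interest $252.39; balance after payment $10,896.39.
Month 2: interest $237.90; balance after payment $10,218.30.
Month 3: interest $223.10; balance after payment $9,525.40.
Month 4: interest $207.97; balance after payment $8,817.37.
Month 5: interest $192.51; balance after payment $8,093.88.
Month 6: interest $176.72; balance after payment $7,354.60.

$7,354.60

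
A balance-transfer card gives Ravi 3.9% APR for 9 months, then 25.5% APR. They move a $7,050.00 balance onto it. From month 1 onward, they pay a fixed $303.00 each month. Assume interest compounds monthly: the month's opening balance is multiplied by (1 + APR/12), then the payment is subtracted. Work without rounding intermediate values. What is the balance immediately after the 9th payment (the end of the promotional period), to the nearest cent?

$4,496.19

Promo months 1–9 at r₀ = 3.9%/12 = 0.00325; months 10+ at r₁ = 25.5%/12 = 0.02125.
After month 9: iterate B ← B·(1+r₀) − $303.00 for 9 months → $4,496.19.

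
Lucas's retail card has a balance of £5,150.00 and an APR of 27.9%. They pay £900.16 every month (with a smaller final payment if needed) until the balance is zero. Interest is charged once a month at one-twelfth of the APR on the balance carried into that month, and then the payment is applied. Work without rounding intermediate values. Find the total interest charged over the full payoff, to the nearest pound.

Monthly rate r = 27.9%/12 = 2.325% = 0.02325.
Payoff takes n = ⌈−ln(1 − rB₀/P)/ln(1+r)⌉ = ⌈6.210⌉ = 7 payments; the last is £191.05.
Total paid = 6·£900.16 + £191.05 = £5,592.01.
Total interest = total paid − principal = £5,592.01 − £5,150.00 = £442.01.

£442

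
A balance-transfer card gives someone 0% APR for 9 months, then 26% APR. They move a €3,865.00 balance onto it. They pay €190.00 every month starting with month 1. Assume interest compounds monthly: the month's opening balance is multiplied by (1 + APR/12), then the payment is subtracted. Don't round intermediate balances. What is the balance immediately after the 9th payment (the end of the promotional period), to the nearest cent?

Promo months 1–9 at r₀ = 0%/12 = 0; months 10+ at r₁ = 26%/12 = 0.0216667.
After month 9 (no interest yet): B = €3,865.00 − 9·€190.00 = €2,155.00.

€2,155.00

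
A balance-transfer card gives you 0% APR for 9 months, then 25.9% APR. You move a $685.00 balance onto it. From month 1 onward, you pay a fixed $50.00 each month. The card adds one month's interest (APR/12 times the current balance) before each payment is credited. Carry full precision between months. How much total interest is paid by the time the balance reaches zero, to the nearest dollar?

Promo months 1–9 at r₀ = 0%/12 = 0; months 10+ at r₁ = 25.9%/12 = 0.0215833.
After month 9 (no interest yet): B = $685.00 − 9·$50.00 = $235.00.
Then at r₁ with $50.00/mo: n₂ = −ln(1 − r₁·B/P)/ln(1+r₁) ≈ 5.01 → 6 more payments.
Total paid = 14·$50.00 + $0.46 = $700.46; interest = $700.46 − $685.00 = $15.46.

$15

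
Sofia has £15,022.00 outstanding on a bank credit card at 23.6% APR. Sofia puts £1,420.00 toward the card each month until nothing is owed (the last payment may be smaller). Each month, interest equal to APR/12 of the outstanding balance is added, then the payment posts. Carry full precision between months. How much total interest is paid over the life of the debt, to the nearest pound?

Monthly rate r = 23.6%/12 = 1.96667% = 0.0196667.
Payoff takes n = ⌈−ln(1 − rB₀/P)/ln(1+r)⌉ = ⌈11.977⌉ = 12 payments; the last is £1,387.44.
Total paid = 11·£1,420.00 + £1,387.44 = £17,007.44.
Total interest = total paid − principal = £17,007.44 − £15,022.00 = £1,985.44.

£1,985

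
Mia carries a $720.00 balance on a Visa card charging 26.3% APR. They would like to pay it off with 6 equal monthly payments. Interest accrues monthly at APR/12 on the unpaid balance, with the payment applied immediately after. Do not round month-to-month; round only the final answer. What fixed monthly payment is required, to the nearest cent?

Monthly rate r = 26.3%/12 = 2.19167% = 0.0219167.
Level-payment amortization: P = B₀·r / (1 − (1+r)^(−n)) = 720.00·0.0219167 / (1 − 1.02192^(−6)).
Denominator 1 − (1+r)^(−6) = 0.121974545.
P = 15.78 / 0.121974545 ≈ 129.37.

$129.37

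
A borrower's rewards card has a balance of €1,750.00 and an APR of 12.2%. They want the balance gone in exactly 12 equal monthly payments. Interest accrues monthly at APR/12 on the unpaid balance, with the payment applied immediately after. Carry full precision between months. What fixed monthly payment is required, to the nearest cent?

Monthly rate r = 12.2%/12 = 1.01667% = 0.0101667.
Level-payment amortization: P = B₀·r / (1 − (1+r)^(−n)) = 1750.00·0.0101667 / (1 − 1.01017^(−12)).
Denominator 1 − (1+r)^(−12) = 0.114306216.
P = 17.7917 / 0.114306216 ≈ 155.65.

€155.65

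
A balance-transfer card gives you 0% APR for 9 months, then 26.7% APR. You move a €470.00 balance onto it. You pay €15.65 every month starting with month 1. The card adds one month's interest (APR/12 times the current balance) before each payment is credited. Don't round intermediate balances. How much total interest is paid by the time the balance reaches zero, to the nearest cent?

€119.66

Promo months 1–9 at r₀ = 0%/12 = 0; months 10+ at r₁ = 26.7%/12 = 0.02225.
After month 9 (no interest yet): B = €470.00 − 9·€15.65 = €329.15.
Then at r₁ with €15.65/mo: n₂ = −ln(1 − r₁·B/P)/ln(1+r₁) ≈ 28.68 → 29 more payments.
Total paid = 37·€15.65 + €10.61 = €589.66; interest = €589.66 − €470.00 = €119.66.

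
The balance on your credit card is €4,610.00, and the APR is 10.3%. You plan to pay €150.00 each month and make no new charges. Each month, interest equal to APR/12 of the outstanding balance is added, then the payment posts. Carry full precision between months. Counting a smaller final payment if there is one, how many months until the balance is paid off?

Monthly rate r = 10.3%/12 = 0.858333% = 0.00858333.
Recurrence: B ← B·(1+r) − €150.00.
Month 1: interest €39.57; balance after payment €4,499.57.
Month 2: interest €38.62; balance after payment €4,388.19.
Closed form: n = −ln(1 − rB₀/P)/ln(1+r) = −ln(0.73621)/ln(1.00858) ≈ 35.832, so the balance reaches zero during payment 36.

36 months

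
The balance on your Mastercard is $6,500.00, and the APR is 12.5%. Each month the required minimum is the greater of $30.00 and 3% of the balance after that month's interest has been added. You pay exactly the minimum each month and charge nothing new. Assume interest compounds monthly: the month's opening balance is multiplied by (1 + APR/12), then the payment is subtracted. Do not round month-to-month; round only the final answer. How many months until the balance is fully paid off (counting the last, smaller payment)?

135 months

Monthly rate r = 12.5%/12 = 1.04167% = 0.0104167.
While 3% of the post-interest balance exceeds $30.00, each month B ← (B·(1+r))·(1 − 0.03), i.e. B shrinks by the factor (1+r)·0.97 = 0.9801.
This holds for months 1–94. Entering month 95 the balance is $982.89; 3% of the post-interest balance is now below $30.00, so the flat $30.00 minimum applies from here.
From month 95 a fixed $30.00 at rate r clears $982.89 in 41 more payments. Total: 94 + 41 = 135 months.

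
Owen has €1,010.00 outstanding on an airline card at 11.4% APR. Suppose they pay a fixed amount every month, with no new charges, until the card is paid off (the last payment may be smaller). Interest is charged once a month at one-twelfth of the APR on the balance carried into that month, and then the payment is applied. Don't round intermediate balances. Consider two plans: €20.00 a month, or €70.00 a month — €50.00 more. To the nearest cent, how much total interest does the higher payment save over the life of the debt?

€290.70

Monthly rate r = 11.4%/12 = 0.95% = 0.0095.
At €20.00/mo: n = ⌈−ln(1 − rB₀/P)/ln(1+r)⌉ = 70 payments (last €2.21); total interest = total paid − €1,010.00 = €372.21.
At €70.00/mo: 16 payments (last €41.51); total interest €81.51.
Interest saved = €372.21 − €81.51 = €290.70.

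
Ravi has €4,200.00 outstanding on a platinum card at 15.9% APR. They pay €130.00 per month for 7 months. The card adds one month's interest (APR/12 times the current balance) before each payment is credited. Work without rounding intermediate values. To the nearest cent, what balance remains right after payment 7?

€3,658.40

Monthly rate r = 15.9%/12 = 1.325% = 0.01325.
Each month: B ← B·(1+r) − €130.00.
Month 1: interest €55.65; balance after payment €4,125.65.
Month 2: interest €54.66; balance after payment €4,050.31.
Month 3: interest €53.67; balance after payment €3,973.98.
Month 4: interest €52.66; balance after payment €3,896.64.
Month 5: interest €51.63; balance after payment €3,818.27.
Month 6: interest €50.59; balance after payment €3,738.86.
Month 7: interest €49.54; balance after payment €3,658.40.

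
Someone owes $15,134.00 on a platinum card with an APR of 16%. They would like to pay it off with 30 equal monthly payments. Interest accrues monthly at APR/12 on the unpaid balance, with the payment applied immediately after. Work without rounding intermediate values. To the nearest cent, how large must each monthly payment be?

$615.38

Monthly rate r = 16%/12 = 1.33333% = 0.0133333.
Level-payment amortization: P = B₀·r / (1 − (1+r)^(−n)) = 15134.00·0.0133333 / (1 − 1.01333^(−30)).
Denominator 1 − (1+r)^(−30) = 0.327905822.
P = 201.787 / 0.327905822 ≈ 615.38.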